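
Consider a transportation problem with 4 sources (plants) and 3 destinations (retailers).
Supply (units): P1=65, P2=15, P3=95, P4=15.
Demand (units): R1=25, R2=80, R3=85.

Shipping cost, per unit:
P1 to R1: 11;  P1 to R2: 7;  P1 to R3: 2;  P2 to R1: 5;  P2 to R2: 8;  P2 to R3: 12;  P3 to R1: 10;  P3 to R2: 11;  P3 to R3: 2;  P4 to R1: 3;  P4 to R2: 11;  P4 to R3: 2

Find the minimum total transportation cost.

870

Optimal allocation:
  P1 to R2: 65 units
  P2 to R1: 10 units
  P2 to R2: 5 units
  P3 to R2: 10 units
  P3 to R3: 85 units
  P4 to R1: 15 units
Total cost = 870.
(Supply check: P1 ships 65; P2 ships 15; P3 ships 95; P4 ships 15.)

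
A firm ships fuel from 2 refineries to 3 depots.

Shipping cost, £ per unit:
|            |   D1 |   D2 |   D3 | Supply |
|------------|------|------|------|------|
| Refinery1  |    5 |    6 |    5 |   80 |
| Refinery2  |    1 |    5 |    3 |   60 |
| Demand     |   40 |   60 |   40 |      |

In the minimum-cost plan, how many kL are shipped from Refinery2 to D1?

Optimal shipments:
  Refinery1->D2: 60 × £6 = £360
  Refinery1->D3: 20 × £5 = £100
  Refinery2->D1: 40 × £1 = £40
  Refinery2->D3: 20 × £3 = £60
Total cost = £560.
So Refinery2→D1 carries 40 kL.

40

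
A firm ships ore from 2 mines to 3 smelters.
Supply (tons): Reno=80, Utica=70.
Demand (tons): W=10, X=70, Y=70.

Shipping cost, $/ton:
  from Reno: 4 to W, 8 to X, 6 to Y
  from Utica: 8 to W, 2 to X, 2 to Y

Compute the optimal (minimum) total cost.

A cheapest plan:
  Reno–W: 10 × $4 = $40
  Reno–Y: 70 × $6 = $420
  Utica–X: 70 × $2 = $140
Total = 40 + 420 + 140 = $600.
(Supply check: Reno ships 80; Utica ships 70.)

600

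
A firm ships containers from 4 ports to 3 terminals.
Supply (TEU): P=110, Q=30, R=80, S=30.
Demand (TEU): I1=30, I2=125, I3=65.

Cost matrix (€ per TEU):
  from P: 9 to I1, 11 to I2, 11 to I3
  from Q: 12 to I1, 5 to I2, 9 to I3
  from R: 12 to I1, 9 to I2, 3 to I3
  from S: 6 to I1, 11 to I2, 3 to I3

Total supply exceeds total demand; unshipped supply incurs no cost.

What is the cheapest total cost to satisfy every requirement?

1540

A cheapest plan:
  P->I2: 80 × €11 = €880
  Q->I2: 30 × €5 = €150
  R->I2: 15 × €9 = €135
  R->I3: 65 × €3 = €195
  S->I1: 30 × €6 = €180
Total = 880 + 150 + 135 + 195 + 180 = €1540.
(Supply check: P ships 80; Q ships 30; R ships 80; S ships 30.)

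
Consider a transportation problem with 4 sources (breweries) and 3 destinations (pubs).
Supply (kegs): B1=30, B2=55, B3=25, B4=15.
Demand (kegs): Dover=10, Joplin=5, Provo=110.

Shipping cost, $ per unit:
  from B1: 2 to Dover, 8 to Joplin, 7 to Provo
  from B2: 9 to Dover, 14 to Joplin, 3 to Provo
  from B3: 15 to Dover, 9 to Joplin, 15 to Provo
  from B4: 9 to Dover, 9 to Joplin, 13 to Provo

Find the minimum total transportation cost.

865

One minimum-cost allocation:
  B1->Dover: 10 × $2 = $20
  B1->Provo: 20 × $7 = $140
  B2->Provo: 55 × $3 = $165
  B3->Joplin: 5 × $9 = $45
  B3->Provo: 20 × $15 = $300
  B4->Provo: 15 × $13 = $195
Total = 20 + 140 + 165 + 45 + 300 + 195 = $865.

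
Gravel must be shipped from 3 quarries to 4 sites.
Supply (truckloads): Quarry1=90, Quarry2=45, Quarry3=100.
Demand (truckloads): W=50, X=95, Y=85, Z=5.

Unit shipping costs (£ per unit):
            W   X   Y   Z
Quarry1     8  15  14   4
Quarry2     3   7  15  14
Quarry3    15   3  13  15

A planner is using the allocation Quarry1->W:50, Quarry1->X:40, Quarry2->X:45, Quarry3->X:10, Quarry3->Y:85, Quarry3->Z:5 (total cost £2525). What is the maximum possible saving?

860

Current plan cost = 50·8 + 40·15 + 45·7 + 10·3 + 85·13 + 5·15 = £2525.
Optimal plan:
  Quarry1 to W: 5 truckloads
  Quarry1 to Y: 80 truckloads
  Quarry1 to Z: 5 truckloads
  Quarry2 to W: 45 truckloads
  Quarry3 to X: 95 truckloads
  Quarry3 to Y: 5 truckloads
Optimal cost = £1665.
Saving = 2525 − 1665 = £860.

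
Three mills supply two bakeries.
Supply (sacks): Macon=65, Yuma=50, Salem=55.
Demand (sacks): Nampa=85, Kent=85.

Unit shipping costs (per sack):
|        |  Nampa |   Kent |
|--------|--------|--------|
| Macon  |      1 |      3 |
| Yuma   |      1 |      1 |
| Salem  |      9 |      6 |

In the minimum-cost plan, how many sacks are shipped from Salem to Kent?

Optimal shipments:
  Macon->Nampa: 65 sacks
  Yuma->Nampa: 20 sacks
  Yuma->Kent: 30 sacks
  Salem->Kent: 55 sacks
Total cost = 445.
So Salem→Kent carries 55 sacks.

55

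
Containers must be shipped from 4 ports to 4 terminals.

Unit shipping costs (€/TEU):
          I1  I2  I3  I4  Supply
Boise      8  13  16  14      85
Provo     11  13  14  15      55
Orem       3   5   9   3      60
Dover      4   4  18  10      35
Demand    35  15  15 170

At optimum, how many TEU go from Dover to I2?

Optimal shipments:
  Boise->I1: 15 × €8 = €120
  Boise->I4: 70 × €14 = €980
  Provo->I3: 15 × €14 = €210
  Provo->I4: 40 × €15 = €600
  Orem->I4: 60 × €3 = €180
  Dover->I1: 20 × €4 = €80
  Dover->I2: 15 × €4 = €60
Total cost = €2230.
So Dover→I2 carries 15 TEU.

15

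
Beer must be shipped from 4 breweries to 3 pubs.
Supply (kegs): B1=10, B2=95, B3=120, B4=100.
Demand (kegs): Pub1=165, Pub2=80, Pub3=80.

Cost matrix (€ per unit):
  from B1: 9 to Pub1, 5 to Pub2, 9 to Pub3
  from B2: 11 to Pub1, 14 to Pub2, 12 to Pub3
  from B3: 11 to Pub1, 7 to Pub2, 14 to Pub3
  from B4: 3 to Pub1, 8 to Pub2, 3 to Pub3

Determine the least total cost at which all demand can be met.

An optimal shipping plan:
  B1–Pub2: 10 × €5 = €50
  B2–Pub1: 95 × €11 = €1045
  B3–Pub1: 50 × €11 = €550
  B3–Pub2: 70 × €7 = €490
  B4–Pub1: 20 × €3 = €60
  B4–Pub3: 80 × €3 = €240
Total = 50 + 1045 + 550 + 490 + 60 + 240 = €2435.
(Supply check: B1 ships 10; B2 ships 95; B3 ships 120; B4 ships 100.)

2435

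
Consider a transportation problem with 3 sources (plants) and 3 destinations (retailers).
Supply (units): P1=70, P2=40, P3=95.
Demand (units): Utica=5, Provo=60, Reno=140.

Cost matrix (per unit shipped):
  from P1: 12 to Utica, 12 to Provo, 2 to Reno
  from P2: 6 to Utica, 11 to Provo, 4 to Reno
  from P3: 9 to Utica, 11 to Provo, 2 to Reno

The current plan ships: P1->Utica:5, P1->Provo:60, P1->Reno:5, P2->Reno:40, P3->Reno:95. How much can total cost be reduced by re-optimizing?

170

Current plan cost = 5·12 + 60·12 + 5·2 + 40·4 + 95·2 = 1140.
Optimal plan:
  P1->Reno: 70 × 2 = 140
  P2->Utica: 5 × 6 = 30
  P2->Provo: 35 × 11 = 385
  P3->Provo: 25 × 11 = 275
  P3->Reno: 70 × 2 = 140
Optimal cost = 970.
Saving = 1140 − 970 = 170.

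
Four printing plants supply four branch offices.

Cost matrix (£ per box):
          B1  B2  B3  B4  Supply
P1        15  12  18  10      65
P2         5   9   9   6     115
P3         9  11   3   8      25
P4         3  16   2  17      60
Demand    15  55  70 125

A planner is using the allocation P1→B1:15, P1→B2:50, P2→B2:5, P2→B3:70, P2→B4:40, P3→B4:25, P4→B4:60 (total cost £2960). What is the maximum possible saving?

1300

Current plan cost = 15·15 + 50·12 + 5·9 + 70·9 + 40·6 + 25·8 + 60·17 = £2960.
Optimal plan:
  P1–B2: 55 × £12 = £660
  P1–B4: 10 × £10 = £100
  P2–B4: 115 × £6 = £690
  P3–B3: 25 × £3 = £75
  P4–B1: 15 × £3 = £45
  P4–B3: 45 × £2 = £90
Optimal cost = £1660.
Saving = 2960 − 1660 = £1300.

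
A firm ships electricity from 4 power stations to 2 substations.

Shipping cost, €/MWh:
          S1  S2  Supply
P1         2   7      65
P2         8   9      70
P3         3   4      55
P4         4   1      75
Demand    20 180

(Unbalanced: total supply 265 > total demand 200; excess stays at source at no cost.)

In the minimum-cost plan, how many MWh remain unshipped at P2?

An optimal plan:
  P1→S1: 20 × €2 = €40
  P1→S2: 45 × €7 = €315
  P2→S2: 5 × €9 = €45
  P3→S2: 55 × €4 = €220
  P4→S2: 75 × €1 = €75
Total cost = €695.
P2 ships 5 of its 70, leaving 65.

65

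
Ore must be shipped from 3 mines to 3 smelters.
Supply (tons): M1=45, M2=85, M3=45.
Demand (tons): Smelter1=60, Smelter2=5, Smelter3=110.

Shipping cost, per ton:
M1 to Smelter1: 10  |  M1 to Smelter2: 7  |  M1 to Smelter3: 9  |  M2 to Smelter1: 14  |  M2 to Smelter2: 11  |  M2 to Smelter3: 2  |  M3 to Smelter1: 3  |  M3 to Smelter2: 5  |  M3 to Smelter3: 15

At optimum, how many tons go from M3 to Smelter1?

The minimum-cost plan:
  M1 to Smelter1: 15 × 10 = 150
  M1 to Smelter2: 5 × 7 = 35
  M1 to Smelter3: 25 × 9 = 225
  M2 to Smelter3: 85 × 2 = 170
  M3 to Smelter1: 45 × 3 = 135
Total cost = 715.
So M3→Smelter1 carries 45 tons.

45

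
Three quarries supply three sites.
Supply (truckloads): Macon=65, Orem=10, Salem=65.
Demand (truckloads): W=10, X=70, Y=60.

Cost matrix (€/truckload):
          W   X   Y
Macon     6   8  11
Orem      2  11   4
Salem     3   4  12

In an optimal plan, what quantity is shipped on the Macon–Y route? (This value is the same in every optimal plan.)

Solving gives:
  Macon–W: 10 × €6 = €60
  Macon–X: 5 × €8 = €40
  Macon–Y: 50 × €11 = €550
  Orem–Y: 10 × €4 = €40
  Salem–X: 65 × €4 = €260
Total cost = €950.
So Macon→Y carries 50 truckloads.

50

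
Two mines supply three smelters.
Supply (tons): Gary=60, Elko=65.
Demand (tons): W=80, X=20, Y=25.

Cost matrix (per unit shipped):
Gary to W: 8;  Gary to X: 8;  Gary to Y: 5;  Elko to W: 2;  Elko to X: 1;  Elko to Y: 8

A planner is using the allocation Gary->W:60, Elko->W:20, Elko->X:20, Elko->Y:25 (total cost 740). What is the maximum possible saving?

225

Current plan cost = 60·8 + 20·2 + 20·1 + 25·8 = 740.
Optimal plan:
  Gary to W: 35 × 8 = 280
  Gary to Y: 25 × 5 = 125
  Elko to W: 45 × 2 = 90
  Elko to X: 20 × 1 = 20
Optimal cost = 515.
Saving = 740 − 515 = 225.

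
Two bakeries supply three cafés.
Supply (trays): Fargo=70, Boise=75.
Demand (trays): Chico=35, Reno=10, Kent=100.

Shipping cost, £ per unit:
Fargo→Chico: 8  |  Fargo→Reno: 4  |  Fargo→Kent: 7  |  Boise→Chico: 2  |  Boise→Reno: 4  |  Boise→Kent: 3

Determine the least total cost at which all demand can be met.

Optimal allocation:
  Fargo→Reno: 10 × £4 = £40
  Fargo→Kent: 60 × £7 = £420
  Boise→Chico: 35 × £2 = £70
  Boise→Kent: 40 × £3 = £120
Total = 40 + 420 + 70 + 120 = £650.
(Supply check: Fargo ships 70; Boise ships 75.)

650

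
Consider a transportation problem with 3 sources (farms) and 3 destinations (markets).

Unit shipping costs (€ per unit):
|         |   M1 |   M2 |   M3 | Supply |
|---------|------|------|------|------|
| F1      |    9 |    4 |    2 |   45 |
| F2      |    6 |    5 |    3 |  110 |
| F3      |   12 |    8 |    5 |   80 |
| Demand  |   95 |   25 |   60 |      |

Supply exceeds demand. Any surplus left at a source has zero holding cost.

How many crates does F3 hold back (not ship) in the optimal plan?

55

An optimal plan:
  F1→M2: 25 × €4 = €100
  F1→M3: 20 × €2 = €40
  F2→M1: 95 × €6 = €570
  F2→M3: 15 × €3 = €45
  F3→M3: 25 × €5 = €125
Total cost = €880.
F3 ships 25 of its 80, leaving 55.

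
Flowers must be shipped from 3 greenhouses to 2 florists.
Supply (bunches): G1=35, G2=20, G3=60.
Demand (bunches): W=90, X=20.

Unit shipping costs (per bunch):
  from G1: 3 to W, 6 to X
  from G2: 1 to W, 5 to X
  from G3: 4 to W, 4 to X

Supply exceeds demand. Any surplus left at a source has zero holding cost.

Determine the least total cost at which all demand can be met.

345

An optimal shipping plan:
  G1–W: 35 × 3 = 105
  G2–W: 20 × 1 = 20
  G3–W: 35 × 4 = 140
  G3–X: 20 × 4 = 80
Total = 105 + 20 + 140 + 80 = 345.
(Supply check: G1 ships 35; G2 ships 20; G3 ships 55.)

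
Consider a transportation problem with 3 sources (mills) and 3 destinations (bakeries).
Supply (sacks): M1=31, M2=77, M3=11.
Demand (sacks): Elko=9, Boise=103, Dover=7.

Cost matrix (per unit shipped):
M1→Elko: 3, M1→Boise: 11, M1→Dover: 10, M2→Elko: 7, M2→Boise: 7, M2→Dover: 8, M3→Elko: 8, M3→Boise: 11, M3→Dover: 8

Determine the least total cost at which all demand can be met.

908

An optimal shipping plan:
  M1→Elko: 9 × 3 = 27
  M1→Boise: 22 × 11 = 242
  M2→Boise: 77 × 7 = 539
  M3→Boise: 4 × 11 = 44
  M3→Dover: 7 × 8 = 56
Total = 27 + 242 + 539 + 44 + 56 = 908.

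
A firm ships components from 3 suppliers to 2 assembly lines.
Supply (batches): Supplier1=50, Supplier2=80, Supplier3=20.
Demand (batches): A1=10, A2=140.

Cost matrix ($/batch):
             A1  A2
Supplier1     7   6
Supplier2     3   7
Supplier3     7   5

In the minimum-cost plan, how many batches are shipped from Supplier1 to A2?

50

The minimum-cost plan:
  Supplier1->A2: 50 × $6 = $300
  Supplier2->A1: 10 × $3 = $30
  Supplier2->A2: 70 × $7 = $490
  Supplier3->A2: 20 × $5 = $100
Total cost = $920.
So Supplier1→A2 carries 50 batches.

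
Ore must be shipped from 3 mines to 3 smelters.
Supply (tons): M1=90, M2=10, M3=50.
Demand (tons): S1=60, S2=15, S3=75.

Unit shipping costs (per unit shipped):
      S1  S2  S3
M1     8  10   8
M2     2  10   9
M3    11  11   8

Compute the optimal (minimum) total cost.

An optimal shipping plan:
  M1→S1: 50 × 8 = 400
  M1→S2: 15 × 10 = 150
  M1→S3: 25 × 8 = 200
  M2→S1: 10 × 2 = 20
  M3→S3: 50 × 8 = 400
Total = 400 + 150 + 200 + 20 + 400 = 1170.
(Supply check: M1 ships 90; M2 ships 10; M3 ships 50.)

1170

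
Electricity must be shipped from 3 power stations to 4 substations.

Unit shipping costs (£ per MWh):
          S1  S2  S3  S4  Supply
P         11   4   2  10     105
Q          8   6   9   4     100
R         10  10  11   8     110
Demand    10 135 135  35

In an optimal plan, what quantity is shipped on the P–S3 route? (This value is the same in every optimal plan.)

The minimum-cost plan:
  P->S3: 105 MWh
  Q->S2: 100 MWh
  R->S1: 10 MWh
  R->S2: 35 MWh
  R->S3: 30 MWh
  R->S4: 35 MWh
Total cost = £1870.
So P→S3 carries 105 MWh.

105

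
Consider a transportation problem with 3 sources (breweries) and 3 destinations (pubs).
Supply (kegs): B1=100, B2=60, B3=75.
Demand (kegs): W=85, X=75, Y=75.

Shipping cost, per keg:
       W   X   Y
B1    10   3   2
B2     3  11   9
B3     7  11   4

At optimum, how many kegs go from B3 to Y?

50

The minimum-cost plan:
  B1 to X: 75 × 3 = 225
  B1 to Y: 25 × 2 = 50
  B2 to W: 60 × 3 = 180
  B3 to W: 25 × 7 = 175
  B3 to Y: 50 × 4 = 200
Total cost = 830.
So B3→Y carries 50 kegs.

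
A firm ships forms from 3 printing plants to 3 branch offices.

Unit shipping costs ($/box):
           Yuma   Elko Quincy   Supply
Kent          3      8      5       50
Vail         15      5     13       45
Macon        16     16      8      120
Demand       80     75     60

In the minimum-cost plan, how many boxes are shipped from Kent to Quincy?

0

Solving gives:
  Kent→Yuma: 50 × $3 = $150
  Vail→Elko: 45 × $5 = $225
  Macon→Yuma: 30 × $16 = $480
  Macon→Elko: 30 × $16 = $480
  Macon→Quincy: 60 × $8 = $480
Total cost = $1815.
The route Kent→Quincy is not used.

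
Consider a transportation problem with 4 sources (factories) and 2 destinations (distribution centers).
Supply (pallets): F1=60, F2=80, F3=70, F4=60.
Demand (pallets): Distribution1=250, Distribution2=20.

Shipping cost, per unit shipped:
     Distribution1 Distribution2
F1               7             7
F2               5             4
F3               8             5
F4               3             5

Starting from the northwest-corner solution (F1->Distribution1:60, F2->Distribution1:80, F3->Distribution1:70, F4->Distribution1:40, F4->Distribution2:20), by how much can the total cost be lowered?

100

Current plan cost = 60·7 + 80·5 + 70·8 + 40·3 + 20·5 = 1600.
Optimal plan:
  F1 to Distribution1: 60 × 7 = 420
  F2 to Distribution1: 80 × 5 = 400
  F3 to Distribution1: 50 × 8 = 400
  F3 to Distribution2: 20 × 5 = 100
  F4 to Distribution1: 60 × 3 = 180
Optimal cost = 1500.
Saving = 1600 − 1500 = 100.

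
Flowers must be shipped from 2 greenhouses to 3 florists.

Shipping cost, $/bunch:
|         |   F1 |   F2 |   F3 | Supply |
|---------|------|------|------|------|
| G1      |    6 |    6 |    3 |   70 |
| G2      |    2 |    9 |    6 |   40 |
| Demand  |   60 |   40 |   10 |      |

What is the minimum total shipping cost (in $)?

470

One minimum-cost allocation:
  G1->F1: 20 bunches
  G1->F2: 40 bunches
  G1->F3: 10 bunches
  G2->F1: 40 bunches
Total cost = $470.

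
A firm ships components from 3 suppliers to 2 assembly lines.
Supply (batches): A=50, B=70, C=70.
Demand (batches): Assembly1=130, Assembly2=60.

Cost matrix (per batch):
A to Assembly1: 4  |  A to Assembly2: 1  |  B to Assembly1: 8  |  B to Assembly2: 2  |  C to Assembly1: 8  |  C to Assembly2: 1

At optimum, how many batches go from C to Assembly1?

10

Solving gives:
  A–Assembly1: 50 × 4 = 200
  B–Assembly1: 70 × 8 = 560
  C–Assembly1: 10 × 8 = 80
  C–Assembly2: 60 × 1 = 60
Total cost = 900.
So C→Assembly1 carries 10 batches.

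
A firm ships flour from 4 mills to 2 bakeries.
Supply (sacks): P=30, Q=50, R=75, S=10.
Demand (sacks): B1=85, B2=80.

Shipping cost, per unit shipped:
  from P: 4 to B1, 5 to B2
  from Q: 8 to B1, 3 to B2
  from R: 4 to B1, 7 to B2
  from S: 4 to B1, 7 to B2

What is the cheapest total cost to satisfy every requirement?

Optimal allocation:
  P→B2: 30 sacks
  Q→B2: 50 sacks
  R→B1: 75 sacks
  S→B1: 10 sacks
Total cost = 640.

640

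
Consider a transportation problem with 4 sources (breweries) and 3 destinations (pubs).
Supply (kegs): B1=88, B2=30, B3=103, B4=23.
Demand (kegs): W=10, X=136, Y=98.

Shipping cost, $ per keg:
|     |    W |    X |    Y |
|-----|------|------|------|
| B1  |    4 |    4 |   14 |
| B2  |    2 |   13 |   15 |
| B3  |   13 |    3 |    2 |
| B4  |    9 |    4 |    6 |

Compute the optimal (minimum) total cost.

An optimal shipping plan:
  B1 to X: 88 × $4 = $352
  B2 to W: 10 × $2 = $20
  B2 to X: 20 × $13 = $260
  B3 to X: 5 × $3 = $15
  B3 to Y: 98 × $2 = $196
  B4 to X: 23 × $4 = $92
Total = 352 + 20 + 260 + 15 + 196 + 92 = $935.

935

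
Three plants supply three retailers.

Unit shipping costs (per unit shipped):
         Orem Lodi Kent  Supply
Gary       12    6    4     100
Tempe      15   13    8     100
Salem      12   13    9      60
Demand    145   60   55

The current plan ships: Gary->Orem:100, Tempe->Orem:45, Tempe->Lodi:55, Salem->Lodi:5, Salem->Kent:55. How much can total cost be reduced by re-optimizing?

Current plan cost = 100·12 + 45·15 + 55·13 + 5·13 + 55·9 = 3150.
Optimal plan:
  Gary to Lodi: 60 units
  Gary to Kent: 40 units
  Tempe to Orem: 85 units
  Tempe to Kent: 15 units
  Salem to Orem: 60 units
Optimal cost = 2635.
Saving = 3150 − 2635 = 515.

515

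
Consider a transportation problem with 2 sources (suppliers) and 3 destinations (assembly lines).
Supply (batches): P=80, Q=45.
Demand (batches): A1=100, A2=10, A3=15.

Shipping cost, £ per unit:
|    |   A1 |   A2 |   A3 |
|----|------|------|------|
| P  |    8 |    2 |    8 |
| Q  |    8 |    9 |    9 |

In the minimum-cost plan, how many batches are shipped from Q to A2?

0

The minimum-cost plan:
  P->A1: 55 × £8 = £440
  P->A2: 10 × £2 = £20
  P->A3: 15 × £8 = £120
  Q->A1: 45 × £8 = £360
Total cost = £940.
The route Q→A2 is not used.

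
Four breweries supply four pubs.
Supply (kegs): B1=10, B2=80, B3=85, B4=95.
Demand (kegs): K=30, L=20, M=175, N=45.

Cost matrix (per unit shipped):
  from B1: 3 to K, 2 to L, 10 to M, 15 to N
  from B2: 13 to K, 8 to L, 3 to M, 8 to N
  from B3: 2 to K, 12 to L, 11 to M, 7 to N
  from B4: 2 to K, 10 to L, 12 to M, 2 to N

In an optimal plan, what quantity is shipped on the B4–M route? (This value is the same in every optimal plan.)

10

Solving gives:
  B1→L: 10 × 2 = 20
  B2→M: 80 × 3 = 240
  B3→M: 85 × 11 = 935
  B4→K: 30 × 2 = 60
  B4→L: 10 × 10 = 100
  B4→M: 10 × 12 = 120
  B4→N: 45 × 2 = 90
Total cost = 1565.
So B4→M carries 10 kegs.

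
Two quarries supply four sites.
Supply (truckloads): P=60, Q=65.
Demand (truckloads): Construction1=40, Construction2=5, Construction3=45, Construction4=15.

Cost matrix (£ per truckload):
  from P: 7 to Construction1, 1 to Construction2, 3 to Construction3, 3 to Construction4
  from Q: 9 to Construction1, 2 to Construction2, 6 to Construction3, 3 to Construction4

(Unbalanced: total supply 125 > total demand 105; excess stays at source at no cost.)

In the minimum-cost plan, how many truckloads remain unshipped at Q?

Minimum-cost shipments:
  P->Construction1: 15 × £7 = £105
  P->Construction3: 45 × £3 = £135
  Q->Construction1: 25 × £9 = £225
  Q->Construction2: 5 × £2 = £10
  Q->Construction4: 15 × £3 = £45
Total cost = £520.
Q ships 45 of its 65, leaving 20.

20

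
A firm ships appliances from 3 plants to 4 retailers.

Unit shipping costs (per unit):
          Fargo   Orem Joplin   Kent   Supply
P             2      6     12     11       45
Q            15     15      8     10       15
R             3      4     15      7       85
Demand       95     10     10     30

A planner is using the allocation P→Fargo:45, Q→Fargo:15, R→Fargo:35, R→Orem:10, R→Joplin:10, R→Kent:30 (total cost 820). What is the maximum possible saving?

235

Current plan cost = 45·2 + 15·15 + 35·3 + 10·4 + 10·15 + 30·7 = 820.
Optimal plan:
  P to Fargo: 45 × 2 = 90
  Q to Joplin: 10 × 8 = 80
  Q to Kent: 5 × 10 = 50
  R to Fargo: 50 × 3 = 150
  R to Orem: 10 × 4 = 40
  R to Kent: 25 × 7 = 175
Optimal cost = 585.
Saving = 820 − 585 = 235.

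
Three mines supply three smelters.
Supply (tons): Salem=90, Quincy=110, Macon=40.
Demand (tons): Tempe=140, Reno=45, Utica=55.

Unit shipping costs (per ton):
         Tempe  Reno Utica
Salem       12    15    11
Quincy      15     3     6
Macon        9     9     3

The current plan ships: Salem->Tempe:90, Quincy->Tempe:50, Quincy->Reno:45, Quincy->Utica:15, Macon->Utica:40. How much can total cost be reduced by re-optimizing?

Current plan cost = 90·12 + 50·15 + 45·3 + 15·6 + 40·3 = 2175.
Optimal plan:
  Salem to Tempe: 90 × 12 = 1080
  Quincy to Tempe: 10 × 15 = 150
  Quincy to Reno: 45 × 3 = 135
  Quincy to Utica: 55 × 6 = 330
  Macon to Tempe: 40 × 9 = 360
Optimal cost = 2055.
Saving = 2175 − 2055 = 120.

120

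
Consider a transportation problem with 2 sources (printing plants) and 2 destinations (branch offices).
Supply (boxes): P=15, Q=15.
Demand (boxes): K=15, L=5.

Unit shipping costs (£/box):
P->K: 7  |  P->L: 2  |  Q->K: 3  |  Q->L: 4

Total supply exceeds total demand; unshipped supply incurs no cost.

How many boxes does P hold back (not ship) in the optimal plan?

Minimum-cost shipments:
  P→L: 5 × £2 = £10
  Q→K: 15 × £3 = £45
Total cost = £55.
P ships 5 of its 15, leaving 10.

10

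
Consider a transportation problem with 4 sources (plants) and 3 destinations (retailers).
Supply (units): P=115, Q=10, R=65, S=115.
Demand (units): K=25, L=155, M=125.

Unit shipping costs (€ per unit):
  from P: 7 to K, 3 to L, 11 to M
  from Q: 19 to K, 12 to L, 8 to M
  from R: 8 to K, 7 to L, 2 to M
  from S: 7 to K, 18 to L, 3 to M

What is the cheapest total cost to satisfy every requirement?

An optimal shipping plan:
  P to L: 115 × €3 = €345
  Q to L: 10 × €12 = €120
  R to L: 30 × €7 = €210
  R to M: 35 × €2 = €70
  S to K: 25 × €7 = €175
  S to M: 90 × €3 = €270
Total = 345 + 120 + 210 + 70 + 175 + 270 = €1190.
(Supply check: P ships 115; Q ships 10; R ships 65; S ships 115.)

1190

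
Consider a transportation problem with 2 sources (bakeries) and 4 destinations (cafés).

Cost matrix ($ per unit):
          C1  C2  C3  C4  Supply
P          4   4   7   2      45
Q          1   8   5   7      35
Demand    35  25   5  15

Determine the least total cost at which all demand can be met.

200

One minimum-cost allocation:
  P→C2: 25 × $4 = $100
  P→C3: 5 × $7 = $35
  P→C4: 15 × $2 = $30
  Q→C1: 35 × $1 = $35
Total = 100 + 35 + 30 + 35 = $200.
(Supply check: P ships 45; Q ships 35.)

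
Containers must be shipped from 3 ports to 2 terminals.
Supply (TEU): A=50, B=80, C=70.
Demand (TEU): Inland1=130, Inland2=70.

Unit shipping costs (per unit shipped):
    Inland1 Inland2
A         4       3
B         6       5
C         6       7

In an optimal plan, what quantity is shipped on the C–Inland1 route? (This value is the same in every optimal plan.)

Solving gives:
  A→Inland1: 50 TEU
  B→Inland1: 10 TEU
  B→Inland2: 70 TEU
  C→Inland1: 70 TEU
Total cost = 1030.
So C→Inland1 carries 70 TEU.

70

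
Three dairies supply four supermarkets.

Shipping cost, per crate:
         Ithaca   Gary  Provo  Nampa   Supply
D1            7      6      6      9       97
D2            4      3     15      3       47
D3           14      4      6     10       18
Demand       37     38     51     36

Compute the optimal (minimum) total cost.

An optimal shipping plan:
  D1–Ithaca: 26 × 7 = 182
  D1–Gary: 20 × 6 = 120
  D1–Provo: 51 × 6 = 306
  D2–Ithaca: 11 × 4 = 44
  D2–Nampa: 36 × 3 = 108
  D3–Gary: 18 × 4 = 72
Total = 182 + 120 + 306 + 44 + 108 + 72 = 832.
(Supply check: D1 ships 97; D2 ships 47; D3 ships 18.)

832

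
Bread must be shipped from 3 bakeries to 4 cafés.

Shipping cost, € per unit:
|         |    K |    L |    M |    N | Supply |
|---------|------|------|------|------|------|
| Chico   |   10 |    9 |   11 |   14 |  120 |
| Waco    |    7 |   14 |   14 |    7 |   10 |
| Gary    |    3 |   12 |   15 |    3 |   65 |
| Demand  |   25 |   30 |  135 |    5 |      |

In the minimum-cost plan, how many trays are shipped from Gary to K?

Solving gives:
  Chico–M: 120 × €11 = €1320
  Waco–M: 10 × €14 = €140
  Gary–K: 25 × €3 = €75
  Gary–L: 30 × €12 = €360
  Gary–M: 5 × €15 = €75
  Gary–N: 5 × €3 = €15
Total cost = €1985.
So Gary→K carries 25 trays.

25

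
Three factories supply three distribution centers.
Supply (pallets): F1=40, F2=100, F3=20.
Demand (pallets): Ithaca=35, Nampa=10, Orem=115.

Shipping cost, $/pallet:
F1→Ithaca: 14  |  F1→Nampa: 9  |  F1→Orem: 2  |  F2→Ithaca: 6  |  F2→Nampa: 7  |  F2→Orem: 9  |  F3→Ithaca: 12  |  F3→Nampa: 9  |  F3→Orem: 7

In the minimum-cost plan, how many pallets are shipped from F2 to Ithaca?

Optimal shipments:
  F1 to Orem: 40 pallets
  F2 to Ithaca: 35 pallets
  F2 to Nampa: 10 pallets
  F2 to Orem: 55 pallets
  F3 to Orem: 20 pallets
Total cost = $995.
So F2→Ithaca carries 35 pallets.

35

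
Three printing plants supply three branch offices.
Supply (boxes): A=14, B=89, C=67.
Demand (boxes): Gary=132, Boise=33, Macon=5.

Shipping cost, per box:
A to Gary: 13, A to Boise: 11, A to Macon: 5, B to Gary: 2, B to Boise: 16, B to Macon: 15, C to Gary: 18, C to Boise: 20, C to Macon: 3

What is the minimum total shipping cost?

Optimal allocation:
  A–Boise: 14 × 11 = 154
  B–Gary: 89 × 2 = 178
  C–Gary: 43 × 18 = 774
  C–Boise: 19 × 20 = 380
  C–Macon: 5 × 3 = 15
Total = 154 + 178 + 774 + 380 + 15 = 1501.
(Supply check: A ships 14; B ships 89; C ships 67.)

1501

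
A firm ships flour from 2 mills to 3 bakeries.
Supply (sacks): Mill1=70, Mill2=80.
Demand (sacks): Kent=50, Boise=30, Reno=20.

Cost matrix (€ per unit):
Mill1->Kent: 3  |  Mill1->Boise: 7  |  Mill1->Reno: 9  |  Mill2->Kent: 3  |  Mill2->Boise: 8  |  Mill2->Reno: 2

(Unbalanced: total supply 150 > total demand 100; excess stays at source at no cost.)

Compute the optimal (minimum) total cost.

400

One minimum-cost allocation:
  Mill1 to Kent: 40 × €3 = €120
  Mill1 to Boise: 30 × €7 = €210
  Mill2 to Kent: 10 × €3 = €30
  Mill2 to Reno: 20 × €2 = €40
Total = 120 + 210 + 30 + 40 = €400.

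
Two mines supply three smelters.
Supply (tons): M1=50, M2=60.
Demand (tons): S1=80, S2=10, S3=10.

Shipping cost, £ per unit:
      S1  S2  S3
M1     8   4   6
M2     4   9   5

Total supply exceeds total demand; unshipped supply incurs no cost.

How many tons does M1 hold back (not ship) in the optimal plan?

Minimum-cost shipments:
  M1->S1: 20 × £8 = £160
  M1->S2: 10 × £4 = £40
  M1->S3: 10 × £6 = £60
  M2->S1: 60 × £4 = £240
Total cost = £500.
M1 ships 40 of its 50, leaving 10.

10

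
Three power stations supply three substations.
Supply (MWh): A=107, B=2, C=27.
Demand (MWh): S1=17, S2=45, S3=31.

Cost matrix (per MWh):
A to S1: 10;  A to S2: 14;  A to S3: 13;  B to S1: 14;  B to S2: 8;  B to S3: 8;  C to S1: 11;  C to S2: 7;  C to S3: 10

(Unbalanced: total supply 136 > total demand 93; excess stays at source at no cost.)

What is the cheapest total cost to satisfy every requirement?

1002

One minimum-cost allocation:
  A->S1: 17 × 10 = 170
  A->S2: 16 × 14 = 224
  A->S3: 31 × 13 = 403
  B->S2: 2 × 8 = 16
  C->S2: 27 × 7 = 189
Total = 170 + 224 + 403 + 16 + 189 = 1002.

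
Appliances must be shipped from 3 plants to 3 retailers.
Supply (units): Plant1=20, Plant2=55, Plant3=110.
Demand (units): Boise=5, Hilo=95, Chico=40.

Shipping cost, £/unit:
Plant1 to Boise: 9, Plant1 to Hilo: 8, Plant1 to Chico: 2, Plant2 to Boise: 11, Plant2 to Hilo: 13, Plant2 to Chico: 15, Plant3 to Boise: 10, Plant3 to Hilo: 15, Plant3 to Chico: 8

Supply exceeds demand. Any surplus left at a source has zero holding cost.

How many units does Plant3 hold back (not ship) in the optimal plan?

An optimal plan:
  Plant1–Hilo: 20 units
  Plant2–Hilo: 55 units
  Plant3–Boise: 5 units
  Plant3–Hilo: 20 units
  Plant3–Chico: 40 units
Total cost = £1545.
Plant3 ships 65 of its 110, leaving 45.

45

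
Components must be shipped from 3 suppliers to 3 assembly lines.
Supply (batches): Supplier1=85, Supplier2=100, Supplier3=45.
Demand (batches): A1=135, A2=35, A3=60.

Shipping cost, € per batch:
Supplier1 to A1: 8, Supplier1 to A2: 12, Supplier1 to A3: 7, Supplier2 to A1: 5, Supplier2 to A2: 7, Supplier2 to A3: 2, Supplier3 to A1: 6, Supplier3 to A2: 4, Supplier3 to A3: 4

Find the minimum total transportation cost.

1200

A cheapest plan:
  Supplier1→A1: 85 batches
  Supplier2→A1: 40 batches
  Supplier2→A3: 60 batches
  Supplier3→A1: 10 batches
  Supplier3→A2: 35 batches
Total cost = €1200.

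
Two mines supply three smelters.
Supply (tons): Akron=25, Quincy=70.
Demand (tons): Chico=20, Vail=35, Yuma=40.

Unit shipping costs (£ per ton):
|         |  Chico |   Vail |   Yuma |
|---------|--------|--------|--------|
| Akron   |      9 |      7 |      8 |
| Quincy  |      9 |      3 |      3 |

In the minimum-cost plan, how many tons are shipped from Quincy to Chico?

The minimum-cost plan:
  Akron->Chico: 20 × £9 = £180
  Akron->Vail: 5 × £7 = £35
  Quincy->Vail: 30 × £3 = £90
  Quincy->Yuma: 40 × £3 = £120
Total cost = £425.
The route Quincy→Chico is not used.

0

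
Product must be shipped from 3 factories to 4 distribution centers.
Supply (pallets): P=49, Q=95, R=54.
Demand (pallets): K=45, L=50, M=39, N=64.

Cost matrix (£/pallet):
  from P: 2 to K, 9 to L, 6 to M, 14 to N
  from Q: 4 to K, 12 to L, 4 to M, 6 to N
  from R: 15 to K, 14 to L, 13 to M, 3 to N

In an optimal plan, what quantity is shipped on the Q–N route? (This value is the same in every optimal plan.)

10

Optimal shipments:
  P->L: 49 × £9 = £441
  Q->K: 45 × £4 = £180
  Q->L: 1 × £12 = £12
  Q->M: 39 × £4 = £156
  Q->N: 10 × £6 = £60
  R->N: 54 × £3 = £162
Total cost = £1011.
So Q→N carries 10 pallets.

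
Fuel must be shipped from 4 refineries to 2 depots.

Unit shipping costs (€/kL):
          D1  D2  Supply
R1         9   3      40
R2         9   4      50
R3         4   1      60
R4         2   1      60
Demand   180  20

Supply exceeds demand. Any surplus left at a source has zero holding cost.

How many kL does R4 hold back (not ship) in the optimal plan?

An optimal plan:
  R1–D1: 10 × €9 = €90
  R1–D2: 20 × €3 = €60
  R2–D1: 50 × €9 = €450
  R3–D1: 60 × €4 = €240
  R4–D1: 60 × €2 = €120
Total cost = €960.
R4 ships 60 of its 60, leaving 0.

0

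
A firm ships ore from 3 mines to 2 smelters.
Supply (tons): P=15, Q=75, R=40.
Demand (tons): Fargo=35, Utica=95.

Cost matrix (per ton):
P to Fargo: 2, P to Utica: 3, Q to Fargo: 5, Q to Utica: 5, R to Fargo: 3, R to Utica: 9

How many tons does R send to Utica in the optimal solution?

5

Optimal shipments:
  P->Utica: 15 × 3 = 45
  Q->Utica: 75 × 5 = 375
  R->Fargo: 35 × 3 = 105
  R->Utica: 5 × 9 = 45
Total cost = 570.
So R→Utica carries 5 tons.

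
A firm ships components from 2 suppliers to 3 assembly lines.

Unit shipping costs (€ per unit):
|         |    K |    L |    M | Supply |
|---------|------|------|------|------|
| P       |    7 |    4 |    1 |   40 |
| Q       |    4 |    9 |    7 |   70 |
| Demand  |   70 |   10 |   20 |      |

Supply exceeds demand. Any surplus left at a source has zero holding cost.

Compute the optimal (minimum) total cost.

An optimal shipping plan:
  P→L: 10 batches
  P→M: 20 batches
  Q→K: 70 batches
Total cost = €340.
(Supply check: P ships 30; Q ships 70.)

340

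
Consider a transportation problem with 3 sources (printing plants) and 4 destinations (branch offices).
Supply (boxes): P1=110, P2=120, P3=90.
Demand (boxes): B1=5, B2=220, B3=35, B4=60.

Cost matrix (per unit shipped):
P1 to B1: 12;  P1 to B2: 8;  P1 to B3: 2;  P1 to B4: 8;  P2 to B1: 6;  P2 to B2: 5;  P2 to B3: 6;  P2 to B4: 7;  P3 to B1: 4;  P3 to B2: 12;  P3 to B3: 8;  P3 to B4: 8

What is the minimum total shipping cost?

One minimum-cost allocation:
  P1->B2: 75 × 8 = 600
  P1->B3: 35 × 2 = 70
  P2->B2: 120 × 5 = 600
  P3->B1: 5 × 4 = 20
  P3->B2: 25 × 12 = 300
  P3->B4: 60 × 8 = 480
Total = 600 + 70 + 600 + 20 + 300 + 480 = 2070.

2070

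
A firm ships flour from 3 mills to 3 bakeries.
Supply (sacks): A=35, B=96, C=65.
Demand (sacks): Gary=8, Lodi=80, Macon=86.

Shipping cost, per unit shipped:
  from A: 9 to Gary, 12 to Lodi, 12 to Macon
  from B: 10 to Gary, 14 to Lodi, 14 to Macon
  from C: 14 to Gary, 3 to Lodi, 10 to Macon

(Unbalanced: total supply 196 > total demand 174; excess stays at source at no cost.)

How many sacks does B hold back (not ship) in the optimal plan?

22

Minimum-cost shipments:
  A to Lodi: 15 sacks
  A to Macon: 20 sacks
  B to Gary: 8 sacks
  B to Macon: 66 sacks
  C to Lodi: 65 sacks
Total cost = 1619.
B ships 74 of its 96, leaving 22.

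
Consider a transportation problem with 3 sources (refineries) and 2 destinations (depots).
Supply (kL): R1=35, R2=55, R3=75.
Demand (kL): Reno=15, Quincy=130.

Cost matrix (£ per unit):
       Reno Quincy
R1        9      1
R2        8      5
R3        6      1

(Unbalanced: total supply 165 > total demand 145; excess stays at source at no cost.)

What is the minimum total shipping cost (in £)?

330

A cheapest plan:
  R1->Quincy: 35 × £1 = £35
  R2->Reno: 15 × £8 = £120
  R2->Quincy: 20 × £5 = £100
  R3->Quincy: 75 × £1 = £75
Total = 35 + 120 + 100 + 75 = £330.
(Supply check: R1 ships 35; R2 ships 35; R3 ships 75.)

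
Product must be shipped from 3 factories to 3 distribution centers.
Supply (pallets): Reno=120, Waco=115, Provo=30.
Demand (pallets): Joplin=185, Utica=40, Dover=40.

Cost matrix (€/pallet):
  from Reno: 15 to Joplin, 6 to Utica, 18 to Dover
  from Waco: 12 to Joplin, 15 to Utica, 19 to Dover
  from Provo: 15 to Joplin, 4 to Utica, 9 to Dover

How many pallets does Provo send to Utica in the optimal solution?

Solving gives:
  Reno–Joplin: 70 × €15 = €1050
  Reno–Utica: 40 × €6 = €240
  Reno–Dover: 10 × €18 = €180
  Waco–Joplin: 115 × €12 = €1380
  Provo–Dover: 30 × €9 = €270
Total cost = €3120.
The route Provo→Utica is not used.

0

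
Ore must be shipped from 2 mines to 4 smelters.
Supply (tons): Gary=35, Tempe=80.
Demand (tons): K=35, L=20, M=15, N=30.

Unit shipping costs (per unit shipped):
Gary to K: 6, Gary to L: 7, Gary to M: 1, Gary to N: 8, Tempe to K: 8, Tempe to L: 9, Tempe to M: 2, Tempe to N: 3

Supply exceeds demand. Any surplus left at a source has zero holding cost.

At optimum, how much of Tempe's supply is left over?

Minimum-cost shipments:
  Gary→K: 35 × 6 = 210
  Tempe→L: 20 × 9 = 180
  Tempe→M: 15 × 2 = 30
  Tempe→N: 30 × 3 = 90
Total cost = 510.
Tempe ships 65 of its 80, leaving 15.

15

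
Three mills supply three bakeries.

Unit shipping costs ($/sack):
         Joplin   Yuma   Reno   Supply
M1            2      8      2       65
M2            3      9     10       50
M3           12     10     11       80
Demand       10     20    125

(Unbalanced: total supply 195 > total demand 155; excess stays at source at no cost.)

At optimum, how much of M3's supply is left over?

40

An optimal plan:
  M1->Reno: 65 × $2 = $130
  M2->Joplin: 10 × $3 = $30
  M2->Yuma: 20 × $9 = $180
  M2->Reno: 20 × $10 = $200
  M3->Reno: 40 × $11 = $440
Total cost = $980.
M3 ships 40 of its 80, leaving 40.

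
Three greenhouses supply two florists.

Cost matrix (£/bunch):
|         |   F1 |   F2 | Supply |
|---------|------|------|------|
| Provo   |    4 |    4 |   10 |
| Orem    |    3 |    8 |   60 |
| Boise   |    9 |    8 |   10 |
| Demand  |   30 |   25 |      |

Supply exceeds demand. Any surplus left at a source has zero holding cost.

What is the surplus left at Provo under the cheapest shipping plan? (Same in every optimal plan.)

An optimal plan:
  Provo→F2: 10 × £4 = £40
  Orem→F1: 30 × £3 = £90
  Orem→F2: 5 × £8 = £40
  Boise→F2: 10 × £8 = £80
Total cost = £250.
Provo ships 10 of its 10, leaving 0.

0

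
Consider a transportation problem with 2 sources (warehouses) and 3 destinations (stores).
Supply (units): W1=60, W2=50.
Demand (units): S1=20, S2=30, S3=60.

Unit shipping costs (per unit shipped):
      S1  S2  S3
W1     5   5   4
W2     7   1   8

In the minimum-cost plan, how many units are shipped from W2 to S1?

20

Solving gives:
  W1–S3: 60 × 4 = 240
  W2–S1: 20 × 7 = 140
  W2–S2: 30 × 1 = 30
Total cost = 410.
So W2→S1 carries 20 units.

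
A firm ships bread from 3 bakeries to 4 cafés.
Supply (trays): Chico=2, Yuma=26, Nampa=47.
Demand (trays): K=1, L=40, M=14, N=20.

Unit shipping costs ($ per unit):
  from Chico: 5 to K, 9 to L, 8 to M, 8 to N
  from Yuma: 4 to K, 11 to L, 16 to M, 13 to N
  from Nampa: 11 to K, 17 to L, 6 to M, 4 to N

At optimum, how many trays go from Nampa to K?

0

Optimal shipments:
  Chico→L: 2 × $9 = $18
  Yuma→K: 1 × $4 = $4
  Yuma→L: 25 × $11 = $275
  Nampa→L: 13 × $17 = $221
  Nampa→M: 14 × $6 = $84
  Nampa→N: 20 × $4 = $80
Total cost = $682.
The route Nampa→K is not used.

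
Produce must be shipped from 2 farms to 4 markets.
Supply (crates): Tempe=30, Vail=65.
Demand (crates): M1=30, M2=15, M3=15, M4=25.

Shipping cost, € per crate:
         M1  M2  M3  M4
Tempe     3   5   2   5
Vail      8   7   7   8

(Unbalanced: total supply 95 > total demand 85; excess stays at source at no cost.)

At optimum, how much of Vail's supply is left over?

Minimum-cost shipments:
  Tempe→M1: 30 × €3 = €90
  Vail→M2: 15 × €7 = €105
  Vail→M3: 15 × €7 = €105
  Vail→M4: 25 × €8 = €200
Total cost = €500.
Vail ships 55 of its 65, leaving 10.

10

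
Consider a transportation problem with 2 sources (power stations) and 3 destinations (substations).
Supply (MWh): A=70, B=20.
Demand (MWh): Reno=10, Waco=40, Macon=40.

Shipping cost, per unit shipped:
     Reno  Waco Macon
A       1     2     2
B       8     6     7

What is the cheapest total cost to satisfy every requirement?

An optimal shipping plan:
  A–Reno: 10 × 1 = 10
  A–Waco: 20 × 2 = 40
  A–Macon: 40 × 2 = 80
  B–Waco: 20 × 6 = 120
Total = 10 + 40 + 80 + 120 = 250.

250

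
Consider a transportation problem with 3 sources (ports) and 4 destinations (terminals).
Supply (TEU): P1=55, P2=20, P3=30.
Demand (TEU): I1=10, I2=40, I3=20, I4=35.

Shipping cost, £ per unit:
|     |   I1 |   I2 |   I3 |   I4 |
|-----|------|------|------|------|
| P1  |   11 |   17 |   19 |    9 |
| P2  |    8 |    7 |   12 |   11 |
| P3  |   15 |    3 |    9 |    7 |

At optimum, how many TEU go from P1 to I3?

The minimum-cost plan:
  P1→I1: 10 TEU
  P1→I3: 10 TEU
  P1→I4: 35 TEU
  P2→I2: 10 TEU
  P2→I3: 10 TEU
  P3→I2: 30 TEU
Total cost = £895.
So P1→I3 carries 10 TEU.

10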